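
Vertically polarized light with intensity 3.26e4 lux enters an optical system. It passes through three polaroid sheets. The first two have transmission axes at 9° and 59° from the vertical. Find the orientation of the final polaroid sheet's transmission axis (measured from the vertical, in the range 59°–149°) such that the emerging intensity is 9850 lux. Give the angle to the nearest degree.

I₁ = I₀ cos²(9° − 0°) = I₀ cos²(9°) = 0.9755 I₀.
I₂ = I₁ cos²(59° − 9°) = 0.9755 I₀ · cos²(50°) = 0.4031 I₀.
Target fraction: 9850 / 3.26e4 lux = 0.3021 of I₀.
Need I₃/I₀ = 0.3021, so cos²(θ − 59°) = 0.3021 / 0.4031 = 0.7496.
θ − 59° = arccos(√0.7496) = 30.0°, giving θ ≈ 59 + 30.0 = 89.0°.

θ ≈ 89°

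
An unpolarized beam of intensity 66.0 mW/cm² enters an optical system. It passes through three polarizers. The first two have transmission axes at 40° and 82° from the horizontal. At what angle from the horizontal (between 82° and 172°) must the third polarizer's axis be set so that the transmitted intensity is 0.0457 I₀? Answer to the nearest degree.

θ ≈ 148°

Unpolarized light through the first polarizer → I₁ = ½ I₀, now polarized at 40°.
I₂ = I₁ cos²(82° − 40°) = 0.5 I₀ · cos²(42°) = 0.2761 I₀.
Need I₃/I₀ = 0.0457, so cos²(θ − 82°) = 0.0457 / 0.2761 = 0.1655.
θ − 82° = arccos(√0.1655) = 66.0°, giving θ ≈ 82 + 66.0 = 148.0°.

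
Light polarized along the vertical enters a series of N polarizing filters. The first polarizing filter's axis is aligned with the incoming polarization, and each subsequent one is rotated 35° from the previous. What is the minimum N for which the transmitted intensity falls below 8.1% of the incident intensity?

First polarizer is aligned with the polarization: full transmission.
Each further stage multiplies by cos²(35°) = 0.671.
After N polarizers: T = 0.671^(N−1). Require T < 0.081 ⇒ N−1 > ln(0.081)/ln(0.671) = 6.30, so N−1 ≥ 7 and N = 8.
Check: N=8 gives T = 0.06125 < 0.081; N=7 gives T = 0.09128.

N = 8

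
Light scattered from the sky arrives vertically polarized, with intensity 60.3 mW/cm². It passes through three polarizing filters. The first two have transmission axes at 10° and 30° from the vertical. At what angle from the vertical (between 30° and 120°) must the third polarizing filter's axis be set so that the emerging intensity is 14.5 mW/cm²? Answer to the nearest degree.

By Malus's law, I₁ = I₀ cos²(10° − 0°) = I₀ cos²(10°) = 0.9698 I₀.
I₂ = I₁ cos²(30° − 10°) = 0.9698 I₀ · cos²(20°) = 0.8564 I₀.
Target fraction: 14.5 / 60.3 mW/cm² = 0.2405 of I₀.
Need I₃/I₀ = 0.2405, so cos²(θ − 30°) = 0.2405 / 0.8564 = 0.2808.
θ − 30° = arccos(√0.2808) = 58.0°, giving θ ≈ 30 + 58.0 = 88.0°.

θ ≈ 88°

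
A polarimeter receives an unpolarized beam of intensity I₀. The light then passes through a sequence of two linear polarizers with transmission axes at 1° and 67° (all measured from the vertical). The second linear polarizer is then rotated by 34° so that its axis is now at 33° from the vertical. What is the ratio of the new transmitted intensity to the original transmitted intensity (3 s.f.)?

I_new/I_old ≈ 4.35

Before rotation:
Unpolarized light through the first polarizer → I₁ = ½ I₀, now polarized at 1°.
I₂ = I₁ cos²(67° − 1°) = 0.5 I₀ · cos²(66°) = 0.08272 I₀.
After rotation:
Unpolarized light through the first polarizer → I₁ = ½ I₀, now polarized at 1°.
I₂ = I₁ cos²(33° − 1°) = 0.5 I₀ · cos²(32°) = 0.3596 I₀.
Ratio = 0.3596 / 0.08272 = 4.347.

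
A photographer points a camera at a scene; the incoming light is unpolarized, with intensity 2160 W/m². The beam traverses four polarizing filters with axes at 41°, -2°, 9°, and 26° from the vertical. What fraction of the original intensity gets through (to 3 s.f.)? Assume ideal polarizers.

I/I₀ ≈ 0.236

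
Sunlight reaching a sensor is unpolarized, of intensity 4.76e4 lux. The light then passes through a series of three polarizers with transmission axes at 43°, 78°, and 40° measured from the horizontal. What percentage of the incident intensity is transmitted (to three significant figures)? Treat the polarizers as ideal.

≈ 20.8%

Unpolarized light through the first polarizer → I₁ = 4.76e4 lux/2 = 2.38e+04 lux, polarized at 43°.
I₂ = I₁ · cos²(35°) = 2.38e+04 · 0.671 = 1.597e+04 lux.
I₃ = I₂ · cos²(38°) = 1.597e+04 · 0.621 = 9917 lux.
That is 20.83% of the incident intensity.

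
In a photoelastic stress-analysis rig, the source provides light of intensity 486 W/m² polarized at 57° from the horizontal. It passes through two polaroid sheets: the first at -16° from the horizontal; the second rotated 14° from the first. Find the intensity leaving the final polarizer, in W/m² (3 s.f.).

I₁ = 486 W/m² · cos²(73°) = 41.54 W/m².
I₂ = I₁ · cos²(14°) = 41.54 · 0.9415 = 39.11 W/m².

I ≈ 39.1 W/m²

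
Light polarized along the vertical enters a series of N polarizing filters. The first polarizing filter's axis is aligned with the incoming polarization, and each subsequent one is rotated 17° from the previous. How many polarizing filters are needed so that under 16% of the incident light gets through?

N = 22

First polarizer is aligned with the polarization: full transmission.
Each further stage multiplies by cos²(17°) = 0.9145.
After N polarizers: T = 0.9145^(N−1). Require T < 0.16 ⇒ N−1 > ln(0.16)/ln(0.9145) = 20.51, so N−1 ≥ 21 and N = 22.
Check: N=22 gives T = 0.1531 < 0.16; N=21 gives T = 0.1674.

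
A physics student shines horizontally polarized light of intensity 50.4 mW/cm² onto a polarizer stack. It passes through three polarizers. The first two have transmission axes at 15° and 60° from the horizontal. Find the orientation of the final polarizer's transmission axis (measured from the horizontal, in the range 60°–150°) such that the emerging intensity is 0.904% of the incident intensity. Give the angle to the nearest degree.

θ ≈ 142°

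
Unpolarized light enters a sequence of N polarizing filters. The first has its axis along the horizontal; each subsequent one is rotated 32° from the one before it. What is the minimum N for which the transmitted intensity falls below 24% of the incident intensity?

First polarizer halves the unpolarized light: factor 1/2.
Each further stage multiplies by cos²(32°) = 0.7192.
After N polarizers: T = 0.5·0.7192^(N−1). Require T < 0.24 ⇒ N−1 > ln(0.24/0.5)/ln(0.7192) = 2.23, so N−1 ≥ 3 and N = 4.
Check: N=4 gives T = 0.186 < 0.24; N=3 gives T = 0.2586.

N = 4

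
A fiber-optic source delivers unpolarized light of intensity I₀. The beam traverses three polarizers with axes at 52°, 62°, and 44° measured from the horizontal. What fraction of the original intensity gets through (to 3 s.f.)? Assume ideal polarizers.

Unpolarized light through the first polarizer → I₁ = ½ I₀, now polarized at 52°.
I₂ = I₁ cos²(62° − 52°) = 0.5 I₀ · cos²(10°) = 0.4849 I₀.
I₃ = I₂ cos²(44° − 62°) = 0.4849 I₀ · cos²(18°) = 0.4386 I₀.
Transmitted fraction = 0.4386.

≈ 0.439 I₀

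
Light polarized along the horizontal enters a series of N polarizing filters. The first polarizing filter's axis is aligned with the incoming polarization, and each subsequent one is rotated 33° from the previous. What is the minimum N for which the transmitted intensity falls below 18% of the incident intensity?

N = 6

First polarizer is aligned with the polarization: full transmission.
Each further stage multiplies by cos²(33°) = 0.7034.
After N polarizers: T = 0.7034^(N−1). Require T < 0.18 ⇒ N−1 > ln(0.18)/ln(0.7034) = 4.87, so N−1 ≥ 5 and N = 6.
Check: N=6 gives T = 0.1722 < 0.18; N=5 gives T = 0.2448.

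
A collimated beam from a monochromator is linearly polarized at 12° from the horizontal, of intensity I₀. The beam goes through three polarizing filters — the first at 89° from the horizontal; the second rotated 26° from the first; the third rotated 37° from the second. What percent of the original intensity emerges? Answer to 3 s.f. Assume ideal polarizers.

≈ 2.61%

By Malus's law, I₁ = I₀ cos²(89° − 12°) = I₀ cos²(77°) = 0.0506 I₀.
I₂ = I₁ cos²(26°) = 0.0506 · 0.8078 I₀ = 0.04088 I₀.
I₃ = I₂ cos²(37°) = 0.04088 · 0.6378 I₀ = 0.02607 I₀.
That is 2.607% of the incident intensity.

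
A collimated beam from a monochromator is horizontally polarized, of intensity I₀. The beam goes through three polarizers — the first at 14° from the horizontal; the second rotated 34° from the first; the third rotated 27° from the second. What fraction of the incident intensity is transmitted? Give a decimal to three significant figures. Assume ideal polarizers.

≈ 0.514 I₀

I₁ = I₀ cos²(14° − 0°) = I₀ cos²(14°) = 0.9415 I₀.
I₂ = I₁ cos²(34°) = 0.9415 · 0.6873 I₀ = 0.6471 I₀.
I₃ = I₂ cos²(27°) = 0.6471 · 0.7939 I₀ = 0.5137 I₀.
Transmitted fraction = 0.5137.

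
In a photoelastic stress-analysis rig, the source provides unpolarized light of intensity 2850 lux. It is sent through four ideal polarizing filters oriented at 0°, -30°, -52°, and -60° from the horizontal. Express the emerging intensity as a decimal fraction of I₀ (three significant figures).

Unpolarized light through the first polarizer → I₁ = 2850 lux/2 = 1425 lux, polarized at 0°.
I₂ = I₁ · cos²(30°) = 1425 · 0.75 = 1069 lux.
I₃ = I₂ · cos²(22°) = 1069 · 0.8597 = 918.8 lux.
I₄ = I₃ · cos²(8°) = 918.8 · 0.9806 = 901 lux.
Transmitted fraction = 0.3161.

I/I₀ ≈ 0.316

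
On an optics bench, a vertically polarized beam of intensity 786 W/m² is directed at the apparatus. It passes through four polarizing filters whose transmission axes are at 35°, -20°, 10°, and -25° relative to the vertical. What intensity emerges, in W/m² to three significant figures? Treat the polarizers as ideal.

I ≈ 87.3 W/m²

I₁ = 786 W/m² · cos²(35°) = 527.4 W/m².
I₂ = I₁ · cos²(55°) = 527.4 · 0.329 = 173.5 W/m².
I₃ = I₂ · cos²(30°) = 173.5 · 0.75 = 130.1 W/m².
I₄ = I₃ · cos²(35°) = 130.1 · 0.671 = 87.32 W/m².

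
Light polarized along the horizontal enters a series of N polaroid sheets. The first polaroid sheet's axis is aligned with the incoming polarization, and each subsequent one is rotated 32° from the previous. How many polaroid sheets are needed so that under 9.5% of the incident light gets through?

First polarizer is aligned with the polarization: full transmission.
Each further stage multiplies by cos²(32°) = 0.7192.
After N polarizers: T = 0.7192^(N−1). Require T < 0.095 ⇒ N−1 > ln(0.095)/ln(0.7192) = 7.14, so N−1 ≥ 8 and N = 9.
Check: N=9 gives T = 0.07157 < 0.095; N=8 gives T = 0.09951.

N = 9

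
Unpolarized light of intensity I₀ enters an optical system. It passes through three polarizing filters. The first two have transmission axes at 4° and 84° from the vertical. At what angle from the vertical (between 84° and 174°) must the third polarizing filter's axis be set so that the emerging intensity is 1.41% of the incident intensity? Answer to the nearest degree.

Unpolarized light through the first polarizer → I₁ = ½ I₀, now polarized at 4°.
I₂ = I₁ cos²(84° − 4°) = 0.5 I₀ · cos²(80°) = 0.01508 I₀.
Need I₃/I₀ = 0.0141, so cos²(θ − 84°) = 0.0141 / 0.01508 = 0.9352.
θ − 84° = arccos(√0.9352) = 14.7°, giving θ ≈ 84 + 14.7 = 98.7°.

θ ≈ 99°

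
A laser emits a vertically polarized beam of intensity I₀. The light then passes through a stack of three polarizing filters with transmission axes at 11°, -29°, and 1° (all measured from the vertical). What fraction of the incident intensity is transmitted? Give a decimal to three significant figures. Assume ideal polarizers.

≈ 0.424 I₀

I₁ = I₀ cos²(11° − 0°) = I₀ cos²(11°) = 0.9636 I₀.
I₂ = I₁ cos²(-29° − 11°) = 0.9636 I₀ · cos²(40°) = 0.5655 I₀.
I₃ = I₂ cos²(1° + 29°) = 0.5655 I₀ · cos²(30°) = 0.4241 I₀.
Transmitted fraction = 0.4241.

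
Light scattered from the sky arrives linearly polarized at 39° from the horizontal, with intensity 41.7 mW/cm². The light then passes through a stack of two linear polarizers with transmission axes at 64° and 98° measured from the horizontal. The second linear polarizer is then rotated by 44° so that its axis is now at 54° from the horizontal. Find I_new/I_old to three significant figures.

Before rotation:
By Malus's law, I₁ = I₀ cos²(64° − 39°) = I₀ cos²(25°) = 0.8214 I₀.
I₂ = I₁ cos²(98° − 64°) = 0.8214 I₀ · cos²(34°) = 0.5645 I₀.
After rotation:
I₁ = I₀ cos²(64° − 39°) = I₀ cos²(25°) = 0.8214 I₀.
I₂ = I₁ cos²(54° − 64°) = 0.8214 I₀ · cos²(10°) = 0.7966 I₀.
Ratio = 0.7966 / 0.5645 = 1.411.

I_new/I_old ≈ 1.41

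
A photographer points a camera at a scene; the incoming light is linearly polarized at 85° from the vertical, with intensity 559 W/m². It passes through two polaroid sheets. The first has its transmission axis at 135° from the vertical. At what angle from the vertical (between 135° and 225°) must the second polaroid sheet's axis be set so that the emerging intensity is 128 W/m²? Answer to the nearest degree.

I₁ = I₀ cos²(135° − 85°) = I₀ cos²(50°) = 0.4132 I₀.
Target fraction: 128 / 559 W/m² = 0.229 of I₀.
Need I₂/I₀ = 0.229, so cos²(θ − 135°) = 0.229 / 0.4132 = 0.5542.
θ − 135° = arccos(√0.5542) = 41.9°, giving θ ≈ 135 + 41.9 = 176.9°.

θ ≈ 177°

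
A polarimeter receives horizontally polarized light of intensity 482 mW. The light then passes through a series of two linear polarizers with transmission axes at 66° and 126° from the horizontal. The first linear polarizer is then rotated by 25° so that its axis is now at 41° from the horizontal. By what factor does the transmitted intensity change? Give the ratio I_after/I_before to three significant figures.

I_new/I_old ≈ 0.105

Before rotation:
I₁ = I₀ cos²(66° − 0°) = I₀ cos²(66°) = 0.1654 I₀.
I₂ = I₁ cos²(126° − 66°) = 0.1654 I₀ · cos²(60°) = 0.04136 I₀.
After rotation:
I₁ = I₀ cos²(41° − 0°) = I₀ cos²(41°) = 0.5696 I₀.
I₂ = I₁ cos²(126° − 41°) = 0.5696 I₀ · cos²(85°) = 0.004327 I₀.
Ratio = 0.004327 / 0.04136 = 0.1046.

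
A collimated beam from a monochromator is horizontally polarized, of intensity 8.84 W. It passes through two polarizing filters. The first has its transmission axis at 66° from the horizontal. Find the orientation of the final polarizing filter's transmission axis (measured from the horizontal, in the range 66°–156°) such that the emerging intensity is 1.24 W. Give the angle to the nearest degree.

I₁ = I₀ cos²(66° − 0°) = I₀ cos²(66°) = 0.1654 I₀.
Target fraction: 1.24 / 8.84 W = 0.1403 of I₀.
Need I₂/I₀ = 0.1403, so cos²(θ − 66°) = 0.1403 / 0.1654 = 0.8479.
θ − 66° = arccos(√0.8479) = 23.0°, giving θ ≈ 66 + 23.0 = 89.0°.

θ ≈ 89°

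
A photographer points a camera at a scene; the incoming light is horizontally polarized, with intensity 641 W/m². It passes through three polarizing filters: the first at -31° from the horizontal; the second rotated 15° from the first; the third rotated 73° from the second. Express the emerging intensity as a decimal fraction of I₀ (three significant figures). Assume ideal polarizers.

By Malus's law, I₁ = 641 W/m² · cos²(31°) = 471 W/m².
I₂ = I₁ · cos²(15°) = 471 · 0.933 = 439.4 W/m².
I₃ = I₂ · cos²(73°) = 439.4 · 0.08548 = 37.56 W/m².
Transmitted fraction = 0.0586.

I/I₀ ≈ 0.0586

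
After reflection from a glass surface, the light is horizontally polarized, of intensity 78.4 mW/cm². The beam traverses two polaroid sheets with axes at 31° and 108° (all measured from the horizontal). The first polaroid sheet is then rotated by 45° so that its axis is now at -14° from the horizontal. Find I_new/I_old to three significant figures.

I_new/I_old ≈ 7.11

Before rotation:
I₁ = I₀ cos²(31° − 0°) = I₀ cos²(31°) = 0.7347 I₀.
I₂ = I₁ cos²(108° − 31°) = 0.7347 I₀ · cos²(77°) = 0.03718 I₀.
After rotation:
I₁ = I₀ cos²(-14° − 0°) = I₀ cos²(14°) = 0.9415 I₀.
Angle between axes 1 and 2: 58°. I₂ = 0.9415 I₀ · cos²(58°) = 0.2644 I₀.
Ratio = 0.2644 / 0.03718 = 7.111.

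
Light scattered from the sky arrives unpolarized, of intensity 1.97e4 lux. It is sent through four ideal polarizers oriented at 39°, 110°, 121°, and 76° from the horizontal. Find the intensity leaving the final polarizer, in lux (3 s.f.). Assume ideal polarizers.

Unpolarized light through the first polarizer → I₁ = 1.97e4 lux/2 = 9850 lux, polarized at 39°.
I₂ = I₁ · cos²(71°) = 9850 · 0.106 = 1044 lux.
I₃ = I₂ · cos²(11°) = 1044 · 0.9636 = 1006 lux.
I₄ = I₃ · cos²(45°) = 1006 · 0.5 = 503 lux.

I ≈ 503 lux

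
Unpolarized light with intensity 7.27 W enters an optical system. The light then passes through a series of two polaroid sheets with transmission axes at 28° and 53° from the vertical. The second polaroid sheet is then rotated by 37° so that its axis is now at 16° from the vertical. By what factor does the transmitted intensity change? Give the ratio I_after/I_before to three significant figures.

I_new/I_old ≈ 1.16

Before rotation:
Unpolarized light through the first polarizer → I₁ = ½ I₀, now polarized at 28°.
I₂ = I₁ cos²(53° − 28°) = 0.5 I₀ · cos²(25°) = 0.4107 I₀.
After rotation:
Unpolarized light through the first polarizer → I₁ = ½ I₀, now polarized at 28°.
I₂ = I₁ cos²(16° − 28°) = 0.5 I₀ · cos²(12°) = 0.4784 I₀.
Ratio = 0.4784 / 0.4107 = 1.165.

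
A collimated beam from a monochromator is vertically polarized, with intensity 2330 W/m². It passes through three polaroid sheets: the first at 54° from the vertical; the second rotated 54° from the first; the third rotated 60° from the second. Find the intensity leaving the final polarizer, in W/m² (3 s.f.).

I ≈ 69.5 W/m²

I₁ = 2330 W/m² · cos²(54°) = 805 W/m².
I₂ = I₁ · cos²(54°) = 805 · 0.3455 = 278.1 W/m².
I₃ = I₂ · cos²(60°) = 278.1 · 0.25 = 69.53 W/m².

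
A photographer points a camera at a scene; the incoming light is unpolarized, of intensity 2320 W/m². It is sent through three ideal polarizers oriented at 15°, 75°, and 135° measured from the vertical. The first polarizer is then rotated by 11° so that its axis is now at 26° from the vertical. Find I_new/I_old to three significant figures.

Before rotation:
Unpolarized light through the first polarizer → I₁ = ½ I₀, now polarized at 15°.
I₂ = I₁ cos²(75° − 15°) = 0.5 I₀ · cos²(60°) = 0.125 I₀.
I₃ = I₂ cos²(135° − 75°) = 0.125 I₀ · cos²(60°) = 0.03125 I₀.
After rotation:
Unpolarized light through the first polarizer → I₁ = ½ I₀, now polarized at 26°.
I₂ = I₁ cos²(75° − 26°) = 0.5 I₀ · cos²(49°) = 0.2152 I₀.
I₃ = I₂ cos²(135° − 75°) = 0.2152 I₀ · cos²(60°) = 0.0538 I₀.
Ratio = 0.0538 / 0.03125 = 1.722.

I_new/I_old ≈ 1.72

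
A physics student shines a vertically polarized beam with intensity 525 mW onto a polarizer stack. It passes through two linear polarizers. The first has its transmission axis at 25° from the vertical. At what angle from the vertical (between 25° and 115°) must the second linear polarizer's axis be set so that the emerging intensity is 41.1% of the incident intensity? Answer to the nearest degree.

θ ≈ 70°

By Malus's law, I₁ = I₀ cos²(25° − 0°) = I₀ cos²(25°) = 0.8214 I₀.
Need I₂/I₀ = 0.411, so cos²(θ − 25°) = 0.411 / 0.8214 = 0.5004.
θ − 25° = arccos(√0.5004) = 45.0°, giving θ ≈ 25 + 45.0 = 70.0°.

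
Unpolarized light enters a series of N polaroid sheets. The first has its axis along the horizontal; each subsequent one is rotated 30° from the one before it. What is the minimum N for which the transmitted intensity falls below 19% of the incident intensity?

First polarizer halves the unpolarized light: factor 1/2.
Each further stage multiplies by cos²(30°) = 0.75.
After N polarizers: T = 0.5·0.75^(N−1). Require T < 0.19 ⇒ N−1 > ln(0.19/0.5)/ln(0.75) = 3.36, so N−1 ≥ 4 and N = 5.
Check: N=5 gives T = 0.1582 < 0.19; N=4 gives T = 0.2109.

N = 5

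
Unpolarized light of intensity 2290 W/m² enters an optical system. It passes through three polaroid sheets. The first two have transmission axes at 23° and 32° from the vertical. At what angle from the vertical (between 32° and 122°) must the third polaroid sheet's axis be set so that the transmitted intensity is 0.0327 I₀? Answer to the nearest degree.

θ ≈ 107°

Unpolarized light through the first polarizer → I₁ = ½ I₀, now polarized at 23°.
I₂ = I₁ cos²(32° − 23°) = 0.5 I₀ · cos²(9°) = 0.4878 I₀.
Need I₃/I₀ = 0.0327, so cos²(θ − 32°) = 0.0327 / 0.4878 = 0.06704.
θ − 32° = arccos(√0.06704) = 75.0°, giving θ ≈ 32 + 75.0 = 107.0°.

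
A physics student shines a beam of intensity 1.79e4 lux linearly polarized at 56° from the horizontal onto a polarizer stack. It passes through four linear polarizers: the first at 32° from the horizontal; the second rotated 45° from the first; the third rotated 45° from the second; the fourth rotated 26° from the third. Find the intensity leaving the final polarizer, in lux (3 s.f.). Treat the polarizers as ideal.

I₁ = 1.79e4 lux · cos²(24°) = 1.494e+04 lux.
I₂ = I₁ · cos²(45°) = 1.494e+04 · 0.5 = 7469 lux.
I₃ = I₂ · cos²(45°) = 7469 · 0.5 = 3735 lux.
I₄ = I₃ · cos²(26°) = 3735 · 0.8078 = 3017 lux.

I ≈ 3020 lux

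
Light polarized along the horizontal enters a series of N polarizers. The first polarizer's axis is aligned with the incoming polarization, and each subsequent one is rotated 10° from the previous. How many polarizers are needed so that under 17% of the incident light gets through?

N = 59

First polarizer is aligned with the polarization: full transmission.
Each further stage multiplies by cos²(10°) = 0.9698.
After N polarizers: T = 0.9698^(N−1). Require T < 0.17 ⇒ N−1 > ln(0.17)/ln(0.9698) = 57.87, so N−1 ≥ 58 and N = 59.
Check: N=59 gives T = 0.1693 < 0.17; N=58 gives T = 0.1746.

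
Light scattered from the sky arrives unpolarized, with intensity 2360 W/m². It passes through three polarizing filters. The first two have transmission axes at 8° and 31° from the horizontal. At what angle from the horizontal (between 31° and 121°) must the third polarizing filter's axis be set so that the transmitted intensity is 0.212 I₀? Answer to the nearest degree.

θ ≈ 76°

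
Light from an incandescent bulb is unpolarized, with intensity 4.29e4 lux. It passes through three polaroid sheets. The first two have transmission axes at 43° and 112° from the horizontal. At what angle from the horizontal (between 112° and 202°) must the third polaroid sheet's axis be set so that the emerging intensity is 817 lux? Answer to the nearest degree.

Unpolarized light through the first polarizer → I₁ = ½ I₀, now polarized at 43°.
I₂ = I₁ cos²(112° − 43°) = 0.5 I₀ · cos²(69°) = 0.06421 I₀.
Target fraction: 817 / 4.29e4 lux = 0.01904 of I₀.
Need I₃/I₀ = 0.01904, so cos²(θ − 112°) = 0.01904 / 0.06421 = 0.2966.
θ − 112° = arccos(√0.2966) = 57.0°, giving θ ≈ 112 + 57.0 = 169.0°.

θ ≈ 169°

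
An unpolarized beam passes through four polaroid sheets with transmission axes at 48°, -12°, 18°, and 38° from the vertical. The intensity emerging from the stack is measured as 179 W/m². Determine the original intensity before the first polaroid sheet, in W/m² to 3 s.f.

Unpolarized light through the first polarizer → I₁ = ½ I₀, now polarized at 48°.
I₂ = I₁ cos²(-12° − 48°) = 0.5 I₀ · cos²(60°) = 0.125 I₀.
I₃ = I₂ cos²(18° + 12°) = 0.125 I₀ · cos²(30°) = 0.09375 I₀.
I₄ = I₃ cos²(38° − 18°) = 0.09375 I₀ · cos²(20°) = 0.08278 I₀.
So 179 W/m² = 0.08278 I₀, giving I₀ = 179/0.08278 = 2162 W/m².

I₀ ≈ 2160 W/m²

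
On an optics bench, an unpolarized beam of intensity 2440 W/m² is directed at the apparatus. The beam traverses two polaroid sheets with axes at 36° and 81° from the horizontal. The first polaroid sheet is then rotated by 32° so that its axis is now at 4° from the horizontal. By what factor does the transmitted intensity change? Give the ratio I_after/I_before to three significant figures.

Before rotation:
Unpolarized light through the first polarizer → I₁ = ½ I₀, now polarized at 36°.
I₂ = I₁ cos²(81° − 36°) = 0.5 I₀ · cos²(45°) = 0.25 I₀.
After rotation:
Unpolarized light through the first polarizer → I₁ = ½ I₀, now polarized at 4°.
I₂ = I₁ cos²(81° − 4°) = 0.5 I₀ · cos²(77°) = 0.0253 I₀.
Ratio = 0.0253 / 0.25 = 0.1012.

I_new/I_old ≈ 0.101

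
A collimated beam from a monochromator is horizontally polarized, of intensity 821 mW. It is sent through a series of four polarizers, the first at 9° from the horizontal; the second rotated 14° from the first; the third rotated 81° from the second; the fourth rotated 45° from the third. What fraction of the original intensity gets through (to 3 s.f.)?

I/I₀ ≈ 0.0112

I₁ = 821 mW · cos²(9°) = 800.9 mW.
I₂ = I₁ · cos²(14°) = 800.9 · 0.9415 = 754 mW.
I₃ = I₂ · cos²(81°) = 754 · 0.02447 = 18.45 mW.
I₄ = I₃ · cos²(45°) = 18.45 · 0.5 = 9.226 mW.
Transmitted fraction = 0.01124.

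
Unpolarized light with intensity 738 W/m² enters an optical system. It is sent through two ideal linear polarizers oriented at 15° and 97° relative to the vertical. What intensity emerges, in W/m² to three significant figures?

Unpolarized light through the first polarizer → I₁ = 738 W/m²/2 = 369 W/m², polarized at 15°.
I₂ = I₁ · cos²(82°) = 369 · 0.01937 = 7.147 W/m².

I ≈ 7.15 W/m²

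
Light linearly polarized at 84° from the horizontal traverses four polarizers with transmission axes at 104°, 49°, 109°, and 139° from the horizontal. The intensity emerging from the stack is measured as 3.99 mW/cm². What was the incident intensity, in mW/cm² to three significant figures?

I₀ ≈ 73.3 mW/cm²

By Malus's law, I₁ = I₀ cos²(104° − 84°) = I₀ cos²(20°) = 0.883 I₀.
I₂ = I₁ cos²(49° − 104°) = 0.883 I₀ · cos²(55°) = 0.2905 I₀.
I₃ = I₂ cos²(109° − 49°) = 0.2905 I₀ · cos²(60°) = 0.07263 I₀.
I₄ = I₃ cos²(139° − 109°) = 0.07263 I₀ · cos²(30°) = 0.05447 I₀.
So 3.99 mW/cm² = 0.05447 I₀, giving I₀ = 3.99/0.05447 = 73.25 mW/cm².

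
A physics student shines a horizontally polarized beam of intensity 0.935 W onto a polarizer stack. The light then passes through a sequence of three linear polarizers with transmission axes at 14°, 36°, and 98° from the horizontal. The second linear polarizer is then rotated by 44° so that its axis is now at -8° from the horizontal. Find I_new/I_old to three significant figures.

I_new/I_old ≈ 0.345

Before rotation:
I₁ = I₀ cos²(14° − 0°) = I₀ cos²(14°) = 0.9415 I₀.
I₂ = I₁ cos²(36° − 14°) = 0.9415 I₀ · cos²(22°) = 0.8094 I₀.
I₃ = I₂ cos²(98° − 36°) = 0.8094 I₀ · cos²(62°) = 0.1784 I₀.
After rotation:
I₁ = I₀ cos²(14° − 0°) = I₀ cos²(14°) = 0.9415 I₀.
I₂ = I₁ cos²(-8° − 14°) = 0.9415 I₀ · cos²(22°) = 0.8094 I₀.
Angle between axes 2 and 3: 74°. I₃ = 0.8094 I₀ · cos²(74°) = 0.06149 I₀.
Ratio = 0.06149 / 0.1784 = 0.3447.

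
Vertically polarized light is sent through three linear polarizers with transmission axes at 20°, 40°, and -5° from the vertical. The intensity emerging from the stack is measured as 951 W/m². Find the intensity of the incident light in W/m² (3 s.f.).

By Malus's law, I₁ = I₀ cos²(20° − 0°) = I₀ cos²(20°) = 0.883 I₀.
I₂ = I₁ cos²(40° − 20°) = 0.883 I₀ · cos²(20°) = 0.7797 I₀.
I₃ = I₂ cos²(-5° − 40°) = 0.7797 I₀ · cos²(45°) = 0.3899 I₀.
So 951 W/m² = 0.3899 I₀, giving I₀ = 951/0.3899 = 2439 W/m².

I₀ ≈ 2440 W/m²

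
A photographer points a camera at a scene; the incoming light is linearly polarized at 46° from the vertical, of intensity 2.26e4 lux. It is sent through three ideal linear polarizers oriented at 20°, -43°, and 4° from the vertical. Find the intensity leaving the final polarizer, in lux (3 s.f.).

I ≈ 1750 lux

I₁ = 2.26e4 lux · cos²(26°) = 1.826e+04 lux.
I₂ = I₁ · cos²(63°) = 1.826e+04 · 0.2061 = 3763 lux.
I₃ = I₂ · cos²(47°) = 3763 · 0.4651 = 1750 lux.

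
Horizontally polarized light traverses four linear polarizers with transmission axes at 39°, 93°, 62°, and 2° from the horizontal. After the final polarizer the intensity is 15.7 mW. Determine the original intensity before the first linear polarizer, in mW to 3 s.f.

I₁ = I₀ cos²(39° − 0°) = I₀ cos²(39°) = 0.604 I₀.
I₂ = I₁ cos²(93° − 39°) = 0.604 I₀ · cos²(54°) = 0.2087 I₀.
I₃ = I₂ cos²(62° − 93°) = 0.2087 I₀ · cos²(31°) = 0.1533 I₀.
I₄ = I₃ cos²(2° − 62°) = 0.1533 I₀ · cos²(60°) = 0.03833 I₀.
So 15.7 mW = 0.03833 I₀, giving I₀ = 15.7/0.03833 = 409.6 mW.

I₀ ≈ 410 mW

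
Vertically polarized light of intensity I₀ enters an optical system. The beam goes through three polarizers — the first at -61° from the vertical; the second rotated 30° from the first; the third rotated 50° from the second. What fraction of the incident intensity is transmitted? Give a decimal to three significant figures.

≈ 0.0728 I₀

I₁ = I₀ cos²(-61° − 0°) = I₀ cos²(61°) = 0.235 I₀.
I₂ = I₁ cos²(30°) = 0.235 · 0.75 I₀ = 0.1763 I₀.
I₃ = I₂ cos²(50°) = 0.1763 · 0.4132 I₀ = 0.07283 I₀.
Transmitted fraction = 0.07283.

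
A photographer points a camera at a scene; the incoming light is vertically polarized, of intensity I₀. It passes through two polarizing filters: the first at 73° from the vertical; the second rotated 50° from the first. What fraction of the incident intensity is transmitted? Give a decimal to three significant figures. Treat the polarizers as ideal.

≈ 0.0353 I₀

By Malus's law, I₁ = I₀ cos²(73° − 0°) = I₀ cos²(73°) = 0.08548 I₀.
I₂ = I₁ cos²(50°) = 0.08548 · 0.4132 I₀ = 0.03532 I₀.
Transmitted fraction = 0.03532.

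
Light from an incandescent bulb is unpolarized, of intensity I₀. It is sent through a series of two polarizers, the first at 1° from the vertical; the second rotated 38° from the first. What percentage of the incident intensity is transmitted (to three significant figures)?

Unpolarized light through the first polarizer → I₁ = ½ I₀, now polarized at 1°.
I₂ = I₁ cos²(38°) = 0.5 · 0.621 I₀ = 0.3105 I₀.
That is 31.05% of the incident intensity.

≈ 31.0%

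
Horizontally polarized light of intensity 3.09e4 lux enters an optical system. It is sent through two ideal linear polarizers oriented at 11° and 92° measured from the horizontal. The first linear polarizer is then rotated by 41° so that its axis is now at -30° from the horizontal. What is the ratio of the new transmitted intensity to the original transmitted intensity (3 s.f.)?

I_new/I_old ≈ 8.93

Before rotation:
By Malus's law, I₁ = I₀ cos²(11° − 0°) = I₀ cos²(11°) = 0.9636 I₀.
I₂ = I₁ cos²(92° − 11°) = 0.9636 I₀ · cos²(81°) = 0.02358 I₀.
After rotation:
I₁ = I₀ cos²(-30° − 0°) = I₀ cos²(30°) = 0.75 I₀.
Angle between axes 1 and 2: 58°. I₂ = 0.75 I₀ · cos²(58°) = 0.2106 I₀.
Ratio = 0.2106 / 0.02358 = 8.931.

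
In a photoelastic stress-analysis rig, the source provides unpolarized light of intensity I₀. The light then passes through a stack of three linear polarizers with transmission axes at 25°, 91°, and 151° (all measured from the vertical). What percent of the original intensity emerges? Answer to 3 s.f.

≈ 2.07%

Unpolarized light through the first polarizer → I₁ = ½ I₀, now polarized at 25°.
I₂ = I₁ cos²(91° − 25°) = 0.5 I₀ · cos²(66°) = 0.08272 I₀.
I₃ = I₂ cos²(151° − 91°) = 0.08272 I₀ · cos²(60°) = 0.02068 I₀.
That is 2.068% of the incident intensity.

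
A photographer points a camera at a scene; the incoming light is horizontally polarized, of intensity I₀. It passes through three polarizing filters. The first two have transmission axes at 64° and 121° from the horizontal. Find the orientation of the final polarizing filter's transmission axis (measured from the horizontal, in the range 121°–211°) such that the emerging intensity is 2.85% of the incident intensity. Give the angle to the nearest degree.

θ ≈ 166°

By Malus's law, I₁ = I₀ cos²(64° − 0°) = I₀ cos²(64°) = 0.1922 I₀.
I₂ = I₁ cos²(121° − 64°) = 0.1922 I₀ · cos²(57°) = 0.057 I₀.
Need I₃/I₀ = 0.0285, so cos²(θ − 121°) = 0.0285 / 0.057 = 0.5.
θ − 121° = arccos(√0.5) = 45.0°, giving θ ≈ 121 + 45.0 = 166.0°.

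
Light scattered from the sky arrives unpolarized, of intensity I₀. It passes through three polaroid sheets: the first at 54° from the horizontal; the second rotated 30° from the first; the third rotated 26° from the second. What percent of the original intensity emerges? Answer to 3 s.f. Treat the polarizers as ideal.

≈ 30.3%

Unpolarized light through the first polarizer → I₁ = ½ I₀, now polarized at 54°.
I₂ = I₁ cos²(30°) = 0.5 · 0.75 I₀ = 0.375 I₀.
I₃ = I₂ cos²(26°) = 0.375 · 0.8078 I₀ = 0.3029 I₀.
That is 30.29% of the incident intensity.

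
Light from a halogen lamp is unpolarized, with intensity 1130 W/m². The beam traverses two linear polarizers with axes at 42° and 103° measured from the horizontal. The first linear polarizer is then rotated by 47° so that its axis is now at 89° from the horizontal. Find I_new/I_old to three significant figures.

I_new/I_old ≈ 4.01

Before rotation:
Unpolarized light through the first polarizer → I₁ = ½ I₀, now polarized at 42°.
I₂ = I₁ cos²(103° − 42°) = 0.5 I₀ · cos²(61°) = 0.1175 I₀.
After rotation:
Unpolarized light through the first polarizer → I₁ = ½ I₀, now polarized at 89°.
I₂ = I₁ cos²(103° − 89°) = 0.5 I₀ · cos²(14°) = 0.4707 I₀.
Ratio = 0.4707 / 0.1175 = 4.006.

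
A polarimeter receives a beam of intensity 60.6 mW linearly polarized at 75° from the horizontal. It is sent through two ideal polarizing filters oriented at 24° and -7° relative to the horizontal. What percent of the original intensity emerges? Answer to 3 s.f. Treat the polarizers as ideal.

≈ 29.1%

I₁ = 60.6 mW · cos²(51°) = 24 mW.
I₂ = I₁ · cos²(31°) = 24 · 0.7347 = 17.63 mW.
That is 29.1% of the incident intensity.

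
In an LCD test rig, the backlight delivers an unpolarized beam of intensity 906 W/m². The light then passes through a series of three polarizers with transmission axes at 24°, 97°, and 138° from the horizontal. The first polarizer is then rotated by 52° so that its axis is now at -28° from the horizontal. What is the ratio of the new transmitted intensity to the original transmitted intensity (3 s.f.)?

Before rotation:
Unpolarized light through the first polarizer → I₁ = ½ I₀, now polarized at 24°.
I₂ = I₁ cos²(97° − 24°) = 0.5 I₀ · cos²(73°) = 0.04274 I₀.
I₃ = I₂ cos²(138° − 97°) = 0.04274 I₀ · cos²(41°) = 0.02434 I₀.
After rotation:
Unpolarized light through the first polarizer → I₁ = ½ I₀, now polarized at -28°.
Angle between axes 1 and 2: 55°. I₂ = 0.5 I₀ · cos²(55°) = 0.1645 I₀.
I₃ = I₂ cos²(138° − 97°) = 0.1645 I₀ · cos²(41°) = 0.09369 I₀.
Ratio = 0.09369 / 0.02434 = 3.849.

I_new/I_old ≈ 3.85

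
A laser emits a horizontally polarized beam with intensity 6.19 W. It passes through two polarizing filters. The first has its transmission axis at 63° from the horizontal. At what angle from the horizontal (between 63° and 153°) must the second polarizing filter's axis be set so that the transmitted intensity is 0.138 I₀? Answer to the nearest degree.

I₁ = I₀ cos²(63° − 0°) = I₀ cos²(63°) = 0.2061 I₀.
Need I₂/I₀ = 0.138, so cos²(θ − 63°) = 0.138 / 0.2061 = 0.6696.
θ − 63° = arccos(√0.6696) = 35.1°, giving θ ≈ 63 + 35.1 = 98.1°.

θ ≈ 98°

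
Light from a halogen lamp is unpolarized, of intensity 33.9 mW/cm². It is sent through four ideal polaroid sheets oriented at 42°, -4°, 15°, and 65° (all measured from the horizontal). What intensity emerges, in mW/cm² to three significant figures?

I ≈ 3.02 mW/cm²

Unpolarized light through the first polarizer → I₁ = 33.9 mW/cm²/2 = 16.95 mW/cm², polarized at 42°.
I₂ = I₁ · cos²(46°) = 16.95 · 0.4826 = 8.179 mW/cm².
I₃ = I₂ · cos²(19°) = 8.179 · 0.894 = 7.312 mW/cm².
I₄ = I₃ · cos²(50°) = 7.312 · 0.4132 = 3.021 mW/cm².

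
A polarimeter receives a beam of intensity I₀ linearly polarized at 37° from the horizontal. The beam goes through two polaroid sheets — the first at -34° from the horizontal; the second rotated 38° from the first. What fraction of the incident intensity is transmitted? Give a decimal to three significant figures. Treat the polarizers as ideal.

I₁ = I₀ cos²(-34° − 37°) = I₀ cos²(71°) = 0.106 I₀.
I₂ = I₁ cos²(38°) = 0.106 · 0.621 I₀ = 0.06582 I₀.
Transmitted fraction = 0.06582.

≈ 0.0658 I₀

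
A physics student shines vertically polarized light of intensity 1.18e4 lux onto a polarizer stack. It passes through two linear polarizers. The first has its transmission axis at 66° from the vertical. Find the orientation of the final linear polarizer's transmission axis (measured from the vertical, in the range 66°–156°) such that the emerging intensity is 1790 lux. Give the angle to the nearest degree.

θ ≈ 83°

By Malus's law, I₁ = I₀ cos²(66° − 0°) = I₀ cos²(66°) = 0.1654 I₀.
Target fraction: 1790 / 1.18e4 lux = 0.1517 of I₀.
Need I₂/I₀ = 0.1517, so cos²(θ − 66°) = 0.1517 / 0.1654 = 0.9169.
θ − 66° = arccos(√0.9169) = 16.7°, giving θ ≈ 66 + 16.7 = 82.7°.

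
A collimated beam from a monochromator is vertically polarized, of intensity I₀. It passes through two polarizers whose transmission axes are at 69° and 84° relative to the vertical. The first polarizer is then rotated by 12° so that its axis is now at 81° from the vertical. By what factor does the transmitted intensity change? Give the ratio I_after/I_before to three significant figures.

Before rotation:
I₁ = I₀ cos²(69° − 0°) = I₀ cos²(69°) = 0.1284 I₀.
I₂ = I₁ cos²(84° − 69°) = 0.1284 I₀ · cos²(15°) = 0.1198 I₀.
After rotation:
I₁ = I₀ cos²(81° − 0°) = I₀ cos²(81°) = 0.02447 I₀.
I₂ = I₁ cos²(84° − 81°) = 0.02447 I₀ · cos²(3°) = 0.0244 I₀.
Ratio = 0.0244 / 0.1198 = 0.2037.

I_new/I_old ≈ 0.204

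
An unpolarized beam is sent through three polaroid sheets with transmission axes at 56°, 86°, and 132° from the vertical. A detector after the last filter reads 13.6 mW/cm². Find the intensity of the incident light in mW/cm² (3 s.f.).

I₀ ≈ 75.2 mW/cm²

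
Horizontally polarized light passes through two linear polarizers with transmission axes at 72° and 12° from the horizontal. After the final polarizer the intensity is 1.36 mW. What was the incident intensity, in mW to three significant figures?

I₁ = I₀ cos²(72° − 0°) = I₀ cos²(72°) = 0.09549 I₀.
I₂ = I₁ cos²(12° − 72°) = 0.09549 I₀ · cos²(60°) = 0.02387 I₀.
So 1.36 mW = 0.02387 I₀, giving I₀ = 1.36/0.02387 = 56.97 mW.

I₀ ≈ 57.0 mW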